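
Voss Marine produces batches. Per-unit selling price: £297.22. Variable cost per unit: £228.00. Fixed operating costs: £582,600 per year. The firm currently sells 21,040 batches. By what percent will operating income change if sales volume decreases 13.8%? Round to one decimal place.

-23.0%

At 21,040 units, contribution = 21,040 × £69.22 = £1,456,388.80.
Subtracting fixed costs: EBIT = £1,456,388.80 − £582,600 = £873,788.80.
DOL = contribution ÷ EBIT = £1,456,388.80 ÷ £873,788.80 = 1.6668.
So EBIT moves 1.6668 × (-13.8%) = -23.0%.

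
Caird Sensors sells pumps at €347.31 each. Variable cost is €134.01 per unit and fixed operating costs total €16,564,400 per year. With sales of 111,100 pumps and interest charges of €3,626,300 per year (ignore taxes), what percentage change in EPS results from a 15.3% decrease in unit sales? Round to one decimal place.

-103.4%

Total contribution margin = 111,100 × €213.30 = €23,697,630.00.
EBIT = €23,697,630.00 − €16,564,400 = €7,133,230.00.
After interest of €3,626,300.00, pre-tax earnings = €3,506,930.00.
DCL = total CM / (EBIT − I) = €23,697,630.00 / €3,506,930.00 = 6.7574.
EPS therefore changes by 6.7574 × (-15.3%) = -103.4%.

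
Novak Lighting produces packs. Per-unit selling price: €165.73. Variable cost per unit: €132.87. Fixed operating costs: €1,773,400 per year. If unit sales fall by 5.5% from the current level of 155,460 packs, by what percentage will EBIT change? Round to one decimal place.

-8.4%

Contribution at this volume is 155,460 × €32.86 = €5,108,415.60.
Operating income = contribution − fixed costs = €5,108,415.60 − €1,773,400 = €3,335,015.60.
Degree of operating leverage = €5,108,415.60 / €3,335,015.60 = 1.5318.
Operating income changes by 1.5318 × -5.5% = -8.4%.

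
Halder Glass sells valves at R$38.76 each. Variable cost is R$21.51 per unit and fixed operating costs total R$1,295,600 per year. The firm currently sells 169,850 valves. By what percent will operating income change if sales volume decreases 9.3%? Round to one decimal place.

At 169,850 units, contribution = 169,850 × R$17.25 = R$2,929,912.50.
EBIT = R$2,929,912.50 − R$1,295,600 = R$1,634,312.50.
DOL = contribution ÷ EBIT = R$2,929,912.50 ÷ R$1,634,312.50 = 1.7927.
So EBIT moves 1.7927 × (-9.3%) = -16.7%.

-16.7%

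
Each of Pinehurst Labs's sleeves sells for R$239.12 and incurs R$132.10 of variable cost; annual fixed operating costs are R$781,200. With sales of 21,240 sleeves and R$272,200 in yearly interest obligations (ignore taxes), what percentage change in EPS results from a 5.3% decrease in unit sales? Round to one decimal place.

Contribution at this volume is 21,240 × R$107.02 = R$2,273,104.80.
EBIT = R$2,273,104.80 − R$781,200 = R$1,491,904.80.
After interest of R$272,200.00, pre-tax earnings = R$1,219,704.80.
Degree of combined leverage = contribution ÷ (EBIT − I) = R$2,273,104.80 ÷ R$1,219,704.80 = 1.8637.
%ΔEPS = DCL × %ΔSales = 1.8637 × -5.3% = -9.9%.

-9.9%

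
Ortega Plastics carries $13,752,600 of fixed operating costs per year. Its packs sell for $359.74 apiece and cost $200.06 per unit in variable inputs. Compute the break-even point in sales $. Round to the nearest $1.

CM per unit = $359.74 − $200.06 = $159.68; CM ratio = $159.68 / $359.74 = 0.4439.
Break-even revenue = fixed costs × price ÷ CM = $13,752,600 × $359.74 ÷ $159.68 = $30,982,968.

$30,982,968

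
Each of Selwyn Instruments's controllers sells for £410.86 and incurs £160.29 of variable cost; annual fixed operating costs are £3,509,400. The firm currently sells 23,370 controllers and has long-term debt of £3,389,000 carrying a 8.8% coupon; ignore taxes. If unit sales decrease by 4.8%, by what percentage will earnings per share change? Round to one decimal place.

At 23,370 units, contribution = 23,370 × £250.57 = £5,855,820.90.
Subtracting fixed costs: EBIT = £5,855,820.90 − £3,509,400 = £2,346,420.90.
After interest of £298,232.00, pre-tax earnings = £2,048,188.90.
DCL = total CM / (EBIT − I) = £5,855,820.90 / £2,048,188.90 = 2.8590.
EPS therefore changes by 2.8590 × (-4.8%) = -13.7%.

-13.7%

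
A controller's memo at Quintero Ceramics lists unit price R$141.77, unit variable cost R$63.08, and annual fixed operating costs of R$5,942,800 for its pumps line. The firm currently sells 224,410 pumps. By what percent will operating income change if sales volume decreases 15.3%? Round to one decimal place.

-23.1%

Contribution at this volume is 224,410 × R$78.69 = R$17,658,822.90.
EBIT = R$17,658,822.90 − R$5,942,800 = R$11,716,022.90.
DOL = contribution ÷ EBIT = R$17,658,822.90 ÷ R$11,716,022.90 = 1.5072.
%ΔEBIT = DOL × %ΔSales = 1.5072 × -15.3% = -23.1%.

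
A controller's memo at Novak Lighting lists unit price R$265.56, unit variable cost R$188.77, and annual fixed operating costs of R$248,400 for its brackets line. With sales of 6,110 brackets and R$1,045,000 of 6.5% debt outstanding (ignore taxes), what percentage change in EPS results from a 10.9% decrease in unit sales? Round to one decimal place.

Total contribution margin = 6,110 × R$76.79 = R$469,186.90.
EBIT = R$469,186.90 − R$248,400 = R$220,786.90.
After interest of R$67,925.00, pre-tax earnings = R$152,861.90.
DCL = total CM / (EBIT − I) = R$469,186.90 / R$152,861.90 = 3.0694.
EPS therefore changes by 3.0694 × (-10.9%) = -33.5%.

-33.5%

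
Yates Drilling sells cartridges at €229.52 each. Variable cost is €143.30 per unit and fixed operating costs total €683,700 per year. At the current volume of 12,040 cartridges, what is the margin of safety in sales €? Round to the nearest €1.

€943,393

Contribution margin per unit = €229.52 − €143.30 = €86.22. Break-even units = €683,700 ÷ €86.22 = 7,929.71; break-even revenue = 7,929.71 × €229.52 = €1,820,028.11.
Current sales = 12,040 × €229.52 = €2,763,420.80.
Margin of safety = €2,763,420.80 − €1,820,028.11 = €943,393.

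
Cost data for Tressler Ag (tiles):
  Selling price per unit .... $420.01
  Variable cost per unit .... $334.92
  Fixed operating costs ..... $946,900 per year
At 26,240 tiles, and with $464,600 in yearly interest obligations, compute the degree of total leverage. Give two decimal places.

2.72

Contribution at this volume is 26,240 × $85.09 = $2,232,761.60.
Subtracting fixed costs: EBIT = $2,232,761.60 − $946,900 = $1,285,861.60. Interest = $464,600.00, so EBIT − I = $821,261.60.
DCL = contribution ÷ (EBIT − I) = $2,232,761.60 ÷ $821,261.60 = 2.7187.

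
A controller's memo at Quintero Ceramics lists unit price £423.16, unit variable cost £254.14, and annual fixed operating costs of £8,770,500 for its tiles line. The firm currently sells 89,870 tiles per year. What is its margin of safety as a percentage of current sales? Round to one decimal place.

42.3%

Each unit contributes £423.16 − £254.14 = £169.02. Break-even units = £8,770,500 ÷ £169.02 = 51,890.31; break-even revenue = 51,890.31 × £423.16 = £21,957,903.09.
Actual sales revenue = 89,870 × £423.16 = £38,029,389.20.
Margin of safety = (£38,029,389.20 − £21,957,903.09) ÷ £38,029,389.20 = 42.3%.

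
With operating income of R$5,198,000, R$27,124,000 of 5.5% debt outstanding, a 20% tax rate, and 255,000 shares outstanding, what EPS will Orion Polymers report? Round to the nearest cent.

Interest = R$1,491,820.00, so EBT = R$5,198,000 − R$1,491,820.00 = R$3,706,180.00.
Net income = R$3,706,180.00 × (1 − 0.20) = R$2,964,944.00.
EPS = R$2,964,944.00 ÷ 255,000 = R$11.63.

R$11.63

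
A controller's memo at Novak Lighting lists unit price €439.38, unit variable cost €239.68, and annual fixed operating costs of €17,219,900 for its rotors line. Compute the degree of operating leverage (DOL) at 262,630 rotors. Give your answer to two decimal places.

1.49

At 262,630 units, contribution = 262,630 × €199.70 = €52,447,211.00.
EBIT = €52,447,211.00 − €17,219,900 = €35,227,311.00.
So DOL = total CM / EBIT = €52,447,211.00 / €35,227,311.00 = 1.4888.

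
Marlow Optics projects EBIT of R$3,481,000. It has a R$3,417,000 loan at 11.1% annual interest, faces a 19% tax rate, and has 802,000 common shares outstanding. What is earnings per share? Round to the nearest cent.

Pre-tax income = R$3,481,000 − R$379,287.00 = R$3,101,713.00.
After tax at 19%: net income = R$3,101,713.00 × 0.81 = R$2,512,387.53.
EPS = R$2,512,387.53 ÷ 802,000 = R$3.13.

R$3.13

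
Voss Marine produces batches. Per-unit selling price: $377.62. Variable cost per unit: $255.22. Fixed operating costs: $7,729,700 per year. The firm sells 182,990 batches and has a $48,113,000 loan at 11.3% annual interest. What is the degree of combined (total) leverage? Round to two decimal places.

2.43

Total contribution margin = 182,990 × $122.40 = $22,397,976.00.
Operating income = contribution − fixed costs = $22,397,976.00 − $7,729,700 = $14,668,276.00. Interest = $5,436,769.00.
DOL = $22,397,976.00 ÷ $14,668,276.00 = 1.5270; DFL = $14,668,276.00 ÷ $9,231,507.00 = 1.5889.
Combined leverage = 1.5270 × 1.5889 = 2.4263.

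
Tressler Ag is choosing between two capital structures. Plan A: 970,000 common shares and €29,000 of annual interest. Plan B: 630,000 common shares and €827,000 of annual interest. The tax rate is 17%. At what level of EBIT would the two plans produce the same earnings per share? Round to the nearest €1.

€2,305,647

Set EPS_A = EPS_B: (EBIT − €29,000)(1 − 0.17) ÷ 970,000 = (EBIT − €827,000)(1 − 0.17) ÷ 630,000.
Cancelling (1 − t) and cross-multiplying: 630,000·(EBIT − 29,000) = 970,000·(EBIT − 827,000).
Solving, EBIT = (827,000·970,000 − 29,000·630,000) / (970,000 − 630,000) = 783,920,000,000 / 340,000 = 2,305,647.06.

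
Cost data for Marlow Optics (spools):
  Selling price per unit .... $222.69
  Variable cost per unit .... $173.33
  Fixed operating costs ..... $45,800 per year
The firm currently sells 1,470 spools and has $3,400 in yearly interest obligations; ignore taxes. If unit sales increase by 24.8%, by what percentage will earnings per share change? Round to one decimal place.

+77.0%

Total contribution margin = 1,470 × $49.36 = $72,559.20.
EBIT = $72,559.20 − $45,800 = $26,759.20.
After interest of $3,400.00, pre-tax earnings = $23,359.20.
DCL = total CM / (EBIT − I) = $72,559.20 / $23,359.20 = 3.1062.
%ΔEPS = DCL × %ΔSales = 3.1062 × +24.8% = +77.0%.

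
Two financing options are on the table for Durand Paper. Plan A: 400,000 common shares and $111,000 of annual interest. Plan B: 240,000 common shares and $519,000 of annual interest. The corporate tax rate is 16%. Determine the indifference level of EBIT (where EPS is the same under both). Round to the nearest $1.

Set EPS_A = EPS_B: (EBIT − $111,000)(1 − 0.16) ÷ 400,000 = (EBIT − $519,000)(1 − 0.16) ÷ 240,000.
Cancelling (1 − t) and cross-multiplying: 240,000·(EBIT − 111,000) = 400,000·(EBIT − 519,000).
EBIT × (400,000 − 240,000) = 519,000 × 400,000 − 111,000 × 240,000 = 180,960,000,000, so EBIT = 180,960,000,000 ÷ 160,000 = 1,131,000.00.

$1,131,000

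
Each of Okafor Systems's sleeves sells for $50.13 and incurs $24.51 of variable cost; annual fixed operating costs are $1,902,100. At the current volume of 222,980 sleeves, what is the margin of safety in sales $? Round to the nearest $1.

$7,456,197

Each unit contributes $50.13 − $24.51 = $25.62. Break-even units = $1,902,100 ÷ $25.62 = 74,242.78; break-even revenue = 74,242.78 × $50.13 = $3,721,790.52.
Current sales = 222,980 × $50.13 = $11,177,987.40.
Margin of safety = $11,177,987.40 − $3,721,790.52 = $7,456,197.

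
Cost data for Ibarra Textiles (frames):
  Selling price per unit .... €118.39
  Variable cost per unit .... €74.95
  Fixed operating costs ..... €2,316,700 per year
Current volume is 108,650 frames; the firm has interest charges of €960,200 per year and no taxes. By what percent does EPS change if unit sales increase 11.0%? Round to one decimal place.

+36.0%

Contribution at this volume is 108,650 × €43.44 = €4,719,756.00.
Subtracting fixed costs: EBIT = €4,719,756.00 − €2,316,700 = €2,403,056.00.
Interest = €960,200.00, so EBIT − I = €1,442,856.00.
DCL = total CM / (EBIT − I) = €4,719,756.00 / €1,442,856.00 = 3.2711.
%ΔEPS = DCL × %ΔSales = 3.2711 × +11.0% = +36.0%.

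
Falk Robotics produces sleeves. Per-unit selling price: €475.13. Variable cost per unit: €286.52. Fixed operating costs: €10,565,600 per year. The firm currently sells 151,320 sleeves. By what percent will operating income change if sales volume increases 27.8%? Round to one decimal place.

Total contribution margin = 151,320 × €188.61 = €28,540,465.20.
Subtracting fixed costs: EBIT = €28,540,465.20 − €10,565,600 = €17,974,865.20.
Degree of operating leverage = €28,540,465.20 / €17,974,865.20 = 1.5878.
%ΔEBIT = DOL × %ΔSales = 1.5878 × +27.8% = +44.1%.

+44.1%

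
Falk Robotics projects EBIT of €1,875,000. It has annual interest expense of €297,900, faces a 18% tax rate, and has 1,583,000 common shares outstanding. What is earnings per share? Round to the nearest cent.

Interest = €297,900.00, so EBT = €1,875,000 − €297,900.00 = €1,577,100.00.
After tax at 18%: net income = €1,577,100.00 × 0.82 = €1,293,222.00.
EPS = €1,293,222.00 ÷ 1,583,000 = €0.82.

€0.82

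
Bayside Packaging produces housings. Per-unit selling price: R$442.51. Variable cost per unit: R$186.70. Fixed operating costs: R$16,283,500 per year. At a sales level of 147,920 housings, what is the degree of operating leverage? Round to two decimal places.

1.76

Total contribution margin = 147,920 × R$255.81 = R$37,839,415.20.
EBIT = R$37,839,415.20 − R$16,283,500 = R$21,555,915.20.
DOL = contribution ÷ EBIT = R$37,839,415.20 ÷ R$21,555,915.20 = 1.7554.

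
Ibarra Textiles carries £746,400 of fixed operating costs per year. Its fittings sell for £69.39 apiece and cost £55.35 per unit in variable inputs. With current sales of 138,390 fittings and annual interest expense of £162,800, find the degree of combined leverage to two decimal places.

1.88

Total contribution margin = 138,390 × £14.04 = £1,942,995.60.
Operating income = contribution − fixed costs = £1,942,995.60 − £746,400 = £1,196,595.60. Interest = £162,800.00.
DOL = £1,942,995.60 ÷ £1,196,595.60 = 1.6238; DFL = £1,196,595.60 ÷ £1,033,795.60 = 1.1575.
Combined leverage = 1.6238 × 1.1575 = 1.8795.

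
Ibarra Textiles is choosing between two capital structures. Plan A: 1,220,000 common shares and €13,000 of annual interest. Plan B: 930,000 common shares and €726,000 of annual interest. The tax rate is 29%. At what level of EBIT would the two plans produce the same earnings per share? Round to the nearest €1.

Set EPS_A = EPS_B: (EBIT − €13,000)(1 − 0.29) ÷ 1,220,000 = (EBIT − €726,000)(1 − 0.29) ÷ 930,000.
The (1 − t) factor cancels: (EBIT − 13,000) × 930,000 = (EBIT − 726,000) × 1,220,000.
EBIT × (1,220,000 − 930,000) = 726,000 × 1,220,000 − 13,000 × 930,000 = 873,630,000,000, so EBIT = 873,630,000,000 ÷ 290,000 = 3,012,517.24.

€3,012,517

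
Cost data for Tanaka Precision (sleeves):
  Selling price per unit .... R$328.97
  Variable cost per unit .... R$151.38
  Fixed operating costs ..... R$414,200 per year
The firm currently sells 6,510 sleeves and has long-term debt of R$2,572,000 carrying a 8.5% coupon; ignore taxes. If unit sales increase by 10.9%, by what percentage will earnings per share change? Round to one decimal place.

+24.1%

At 6,510 units, contribution = 6,510 × R$177.59 = R$1,156,110.90.
Operating income = contribution − fixed costs = R$1,156,110.90 − R$414,200 = R$741,910.90.
Interest = R$218,620.00, so EBIT − I = R$523,290.90.
DCL = total CM / (EBIT − I) = R$1,156,110.90 / R$523,290.90 = 2.2093.
EPS therefore changes by 2.2093 × (+10.9%) = +24.1%.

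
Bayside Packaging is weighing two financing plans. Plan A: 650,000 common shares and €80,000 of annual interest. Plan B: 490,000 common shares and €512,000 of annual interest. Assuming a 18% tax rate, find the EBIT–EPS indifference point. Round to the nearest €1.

Set EPS_A = EPS_B: (EBIT − €80,000)(1 − 0.18) ÷ 650,000 = (EBIT − €512,000)(1 − 0.18) ÷ 490,000.
The (1 − t) factor cancels: (EBIT − 80,000) × 490,000 = (EBIT − 512,000) × 650,000.
EBIT × (650,000 − 490,000) = 512,000 × 650,000 − 80,000 × 490,000 = 293,600,000,000, so EBIT = 293,600,000,000 ÷ 160,000 = 1,835,000.00.

€1,835,000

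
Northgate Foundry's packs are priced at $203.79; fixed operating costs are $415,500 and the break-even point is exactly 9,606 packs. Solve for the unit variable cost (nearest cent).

$160.54

At break-even, FC = Q × (P − VC), so P − VC = $415,500 ÷ 9,606 = $43.2542.
Hence VC = price − CM = $203.79 − $43.2542 = $160.54.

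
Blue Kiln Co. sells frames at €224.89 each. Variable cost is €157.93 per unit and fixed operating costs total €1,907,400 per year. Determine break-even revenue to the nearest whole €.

CM per unit = €224.89 − €157.93 = €66.96; CM ratio = €66.96 / €224.89 = 0.2977.
Break-even revenue = fixed costs × price ÷ CM = €1,907,400 × €224.89 ÷ €66.96 = €6,406,141.

€6,406,141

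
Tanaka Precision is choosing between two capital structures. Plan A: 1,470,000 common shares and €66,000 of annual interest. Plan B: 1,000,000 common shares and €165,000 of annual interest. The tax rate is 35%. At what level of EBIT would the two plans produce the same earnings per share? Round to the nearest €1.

Set EPS_A = EPS_B: (EBIT − €66,000)(1 − 0.35) ÷ 1,470,000 = (EBIT − €165,000)(1 − 0.35) ÷ 1,000,000.
Cancelling (1 − t) and cross-multiplying: 1,000,000·(EBIT − 66,000) = 1,470,000·(EBIT − 165,000).
EBIT × (1,470,000 − 1,000,000) = 165,000 × 1,470,000 − 66,000 × 1,000,000 = 176,550,000,000, so EBIT = 176,550,000,000 ÷ 470,000 = 375,638.30.

€375,638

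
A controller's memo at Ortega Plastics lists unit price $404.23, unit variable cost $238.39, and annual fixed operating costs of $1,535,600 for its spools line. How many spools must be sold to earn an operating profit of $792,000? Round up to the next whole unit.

Each unit contributes $404.23 − $238.39 = $165.84.
Units = (FC + target) / CM = ($1,535,600 + $792,000) / $165.84 = 14,035.21, so 14,036 spools.

14,036 spools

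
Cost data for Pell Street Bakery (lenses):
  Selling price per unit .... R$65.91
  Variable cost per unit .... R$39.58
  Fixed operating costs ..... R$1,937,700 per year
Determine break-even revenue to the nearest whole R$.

R$4,850,505

CM per unit = R$65.91 − R$39.58 = R$26.33; CM ratio = R$26.33 / R$65.91 = 0.3995.
Break-even revenue = fixed costs × price ÷ CM = R$1,937,700 × R$65.91 ÷ R$26.33 = R$4,850,505.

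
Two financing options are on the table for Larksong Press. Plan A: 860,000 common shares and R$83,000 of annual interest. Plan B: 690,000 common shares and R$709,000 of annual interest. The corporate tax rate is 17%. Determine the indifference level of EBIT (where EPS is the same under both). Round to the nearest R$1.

Set EPS_A = EPS_B: (EBIT − R$83,000)(1 − 0.17) ÷ 860,000 = (EBIT − R$709,000)(1 − 0.17) ÷ 690,000.
Cancelling (1 − t) and cross-multiplying: 690,000·(EBIT − 83,000) = 860,000·(EBIT − 709,000).
EBIT × (860,000 − 690,000) = 709,000 × 860,000 − 83,000 × 690,000 = 552,470,000,000, so EBIT = 552,470,000,000 ÷ 170,000 = 3,249,823.53.

R$3,249,824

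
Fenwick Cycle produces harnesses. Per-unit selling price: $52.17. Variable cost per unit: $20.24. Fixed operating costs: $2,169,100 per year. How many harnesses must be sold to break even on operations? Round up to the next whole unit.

67,933 harnesses

Contribution margin per unit = $52.17 − $20.24 = $31.93.
Break-even Q = $2,169,100 / $31.93 = 67,932.98 → 67,933 harnesses.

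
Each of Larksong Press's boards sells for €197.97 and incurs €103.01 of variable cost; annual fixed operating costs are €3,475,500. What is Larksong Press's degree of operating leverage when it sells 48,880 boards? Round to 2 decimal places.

At 48,880 units, contribution = 48,880 × €94.96 = €4,641,644.80.
Operating income = contribution − fixed costs = €4,641,644.80 − €3,475,500 = €1,166,144.80.
So DOL = total CM / EBIT = €4,641,644.80 / €1,166,144.80 = 3.9803.

3.98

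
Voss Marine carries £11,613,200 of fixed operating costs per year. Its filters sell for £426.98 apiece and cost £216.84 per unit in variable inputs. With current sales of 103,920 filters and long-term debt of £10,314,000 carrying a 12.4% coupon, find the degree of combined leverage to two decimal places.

2.44

At 103,920 units, contribution = 103,920 × £210.14 = £21,837,748.80.
EBIT = £21,837,748.80 − £11,613,200 = £10,224,548.80. Interest = £1,278,936.00.
DOL = £21,837,748.80 ÷ £10,224,548.80 = 2.1358; DFL = £10,224,548.80 ÷ £8,945,612.80 = 1.1430.
Combined leverage = 2.1358 × 1.1430 = 2.4412.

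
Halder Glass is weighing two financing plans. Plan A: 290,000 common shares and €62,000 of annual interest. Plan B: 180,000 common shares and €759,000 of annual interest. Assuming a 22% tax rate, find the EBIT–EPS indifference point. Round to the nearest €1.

€1,899,545

At indifference, (EBIT − 62,000)(1 − t)/290,000 = (EBIT − 759,000)(1 − t)/180,000.
Cancelling (1 − t) and cross-multiplying: 180,000·(EBIT − 62,000) = 290,000·(EBIT − 759,000).
EBIT × (290,000 − 180,000) = 759,000 × 290,000 − 62,000 × 180,000 = 208,950,000,000, so EBIT = 208,950,000,000 ÷ 110,000 = 1,899,545.45.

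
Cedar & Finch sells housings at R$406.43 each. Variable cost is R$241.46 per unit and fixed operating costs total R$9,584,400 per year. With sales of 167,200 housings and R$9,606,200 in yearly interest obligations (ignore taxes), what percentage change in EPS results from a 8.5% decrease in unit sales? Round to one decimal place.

Total contribution margin = 167,200 × R$164.97 = R$27,582,984.00.
EBIT = R$27,582,984.00 − R$9,584,400 = R$17,998,584.00.
Interest = R$9,606,200.00, so EBIT − I = R$8,392,384.00.
Degree of combined leverage = contribution ÷ (EBIT − I) = R$27,582,984.00 ÷ R$8,392,384.00 = 3.2867.
%ΔEPS = DCL × %ΔSales = 3.2867 × -8.5% = -27.9%.

-27.9%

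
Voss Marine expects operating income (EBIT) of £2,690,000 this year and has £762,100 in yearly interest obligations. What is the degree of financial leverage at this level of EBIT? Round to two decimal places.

1.40

Interest = £762,100.00.
DFL = EBIT ÷ (EBIT − I) = £2,690,000 ÷ (£2,690,000 − £762,100.00) = £2,690,000 ÷ £1,927,900.00 = 1.3953.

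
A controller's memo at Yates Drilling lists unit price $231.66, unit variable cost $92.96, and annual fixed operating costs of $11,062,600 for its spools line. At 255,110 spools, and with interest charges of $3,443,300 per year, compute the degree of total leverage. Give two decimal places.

Contribution at this volume is 255,110 × $138.70 = $35,383,757.00.
EBIT = $35,383,757.00 − $11,062,600 = $24,321,157.00. Interest = $3,443,300.00, so EBIT − I = $20,877,857.00.
DCL = contribution ÷ (EBIT − I) = $35,383,757.00 ÷ $20,877,857.00 = 1.6948.

1.69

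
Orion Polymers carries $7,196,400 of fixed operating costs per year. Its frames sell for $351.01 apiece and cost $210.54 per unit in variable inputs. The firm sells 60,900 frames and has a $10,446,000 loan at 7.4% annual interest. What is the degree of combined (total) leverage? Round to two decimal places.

At 60,900 units, contribution = 60,900 × $140.47 = $8,554,623.00.
EBIT = $8,554,623.00 − $7,196,400 = $1,358,223.00. Interest = $773,004.00.
DOL = $8,554,623.00 ÷ $1,358,223.00 = 6.2984; DFL = $1,358,223.00 ÷ $585,219.00 = 2.3209.
Combined leverage = 6.2984 × 2.3209 = 14.6180.

14.62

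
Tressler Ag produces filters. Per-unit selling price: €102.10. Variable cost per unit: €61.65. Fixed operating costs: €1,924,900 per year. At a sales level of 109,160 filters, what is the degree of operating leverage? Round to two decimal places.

Contribution at this volume is 109,160 × €40.45 = €4,415,522.00.
Operating income = contribution − fixed costs = €4,415,522.00 − €1,924,900 = €2,490,622.00.
Degree of operating leverage = €4,415,522.00 / €2,490,622.00 = 1.7729.

1.77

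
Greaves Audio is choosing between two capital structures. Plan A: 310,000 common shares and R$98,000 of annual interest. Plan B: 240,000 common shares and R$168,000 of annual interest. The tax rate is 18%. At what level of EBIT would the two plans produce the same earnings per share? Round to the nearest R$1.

R$408,000

At indifference, (EBIT − 98,000)(1 − t)/310,000 = (EBIT − 168,000)(1 − t)/240,000.
The (1 − t) factor cancels: (EBIT − 98,000) × 240,000 = (EBIT − 168,000) × 310,000.
Solving, EBIT = (168,000·310,000 − 98,000·240,000) / (310,000 − 240,000) = 28,560,000,000 / 70,000 = 408,000.00.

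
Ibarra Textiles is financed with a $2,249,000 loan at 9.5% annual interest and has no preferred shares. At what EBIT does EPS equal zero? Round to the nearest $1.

$213,655

Annual interest = 9.5% × $2,249,000 = $213,655.00.
Without preferred stock the financial break-even is simply EBIT = interest = $213,655.00.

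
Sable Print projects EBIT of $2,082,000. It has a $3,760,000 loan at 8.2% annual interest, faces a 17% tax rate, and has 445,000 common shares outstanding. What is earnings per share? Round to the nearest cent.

Interest = $308,320.00, so EBT = $2,082,000 − $308,320.00 = $1,773,680.00.
Net income = $1,773,680.00 × (1 − 0.17) = $1,472,154.40.
EPS = $1,472,154.40 ÷ 445,000 = $3.31.

$3.31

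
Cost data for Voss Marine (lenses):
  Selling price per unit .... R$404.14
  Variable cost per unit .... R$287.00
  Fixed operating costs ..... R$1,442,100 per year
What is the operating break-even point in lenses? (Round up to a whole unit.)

12,311 lenses

Contribution margin per unit = R$404.14 − R$287.00 = R$117.14.
Break-even Q = R$1,442,100 / R$117.14 = 12,310.91 → 12,311 lenses.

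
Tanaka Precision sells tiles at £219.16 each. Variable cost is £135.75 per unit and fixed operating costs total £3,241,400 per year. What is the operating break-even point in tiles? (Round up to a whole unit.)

Contribution margin per unit = £219.16 − £135.75 = £83.41.
Break-even volume = fixed costs ÷ CM per unit = £3,241,400 ÷ £83.41 = 38,861.05, so 38,862 tiles.

38,862 tiles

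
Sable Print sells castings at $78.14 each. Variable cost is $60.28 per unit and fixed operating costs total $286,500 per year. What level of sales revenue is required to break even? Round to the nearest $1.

$1,253,478

CM per unit = $78.14 − $60.28 = $17.86; CM ratio = $17.86 / $78.14 = 0.2286.
Break-even revenue = fixed costs × price ÷ CM = $286,500 × $78.14 ÷ $17.86 = $1,253,478.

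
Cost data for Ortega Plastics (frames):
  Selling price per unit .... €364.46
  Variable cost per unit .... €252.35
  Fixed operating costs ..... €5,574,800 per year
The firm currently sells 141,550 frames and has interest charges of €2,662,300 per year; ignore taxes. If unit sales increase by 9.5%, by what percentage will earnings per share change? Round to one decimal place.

Contribution at this volume is 141,550 × €112.11 = €15,869,170.50.
Operating income = contribution − fixed costs = €15,869,170.50 − €5,574,800 = €10,294,370.50.
After interest of €2,662,300.00, pre-tax earnings = €7,632,070.50.
DCL = total CM / (EBIT − I) = €15,869,170.50 / €7,632,070.50 = 2.0793.
EPS therefore changes by 2.0793 × (+9.5%) = +19.8%.

+19.8%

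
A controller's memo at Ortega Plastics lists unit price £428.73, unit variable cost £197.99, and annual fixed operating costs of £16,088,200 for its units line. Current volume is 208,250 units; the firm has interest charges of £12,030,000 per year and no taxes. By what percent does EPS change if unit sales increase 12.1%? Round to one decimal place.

Contribution at this volume is 208,250 × £230.74 = £48,051,605.00.
Operating income = contribution − fixed costs = £48,051,605.00 − £16,088,200 = £31,963,405.00.
Interest = £12,030,000.00, so EBIT − I = £19,933,405.00.
DCL = total CM / (EBIT − I) = £48,051,605.00 / £19,933,405.00 = 2.4106.
%ΔEPS = DCL × %ΔSales = 2.4106 × +12.1% = +29.2%.

+29.2%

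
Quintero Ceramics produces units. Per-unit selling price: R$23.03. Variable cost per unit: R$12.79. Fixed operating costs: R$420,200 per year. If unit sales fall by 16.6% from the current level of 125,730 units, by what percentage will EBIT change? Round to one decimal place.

-24.6%

Contribution at this volume is 125,730 × R$10.24 = R$1,287,475.20.
EBIT = R$1,287,475.20 − R$420,200 = R$867,275.20.
DOL = contribution ÷ EBIT = R$1,287,475.20 ÷ R$867,275.20 = 1.4845.
%ΔEBIT = DOL × %ΔSales = 1.4845 × -16.6% = -24.6%.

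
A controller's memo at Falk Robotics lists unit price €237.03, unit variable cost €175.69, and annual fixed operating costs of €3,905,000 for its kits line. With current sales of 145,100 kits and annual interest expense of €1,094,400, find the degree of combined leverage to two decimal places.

2.28

Total contribution margin = 145,100 × €61.34 = €8,900,434.00.
EBIT = €8,900,434.00 − €3,905,000 = €4,995,434.00. Interest = €1,094,400.00, so EBIT − I = €3,901,034.00.
Degree of total leverage = total CM / (EBIT − interest) = €8,900,434.00 / €3,901,034.00 = 2.2816.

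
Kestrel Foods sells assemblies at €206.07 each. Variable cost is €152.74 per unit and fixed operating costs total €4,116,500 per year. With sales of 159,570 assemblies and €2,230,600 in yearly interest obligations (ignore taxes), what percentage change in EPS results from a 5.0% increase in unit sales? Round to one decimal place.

At 159,570 units, contribution = 159,570 × €53.33 = €8,509,868.10.
Subtracting fixed costs: EBIT = €8,509,868.10 − €4,116,500 = €4,393,368.10.
After interest of €2,230,600.00, pre-tax earnings = €2,162,768.10.
Degree of combined leverage = contribution ÷ (EBIT − I) = €8,509,868.10 ÷ €2,162,768.10 = 3.9347.
%ΔEPS = DCL × %ΔSales = 3.9347 × +5.0% = +19.7%.

+19.7%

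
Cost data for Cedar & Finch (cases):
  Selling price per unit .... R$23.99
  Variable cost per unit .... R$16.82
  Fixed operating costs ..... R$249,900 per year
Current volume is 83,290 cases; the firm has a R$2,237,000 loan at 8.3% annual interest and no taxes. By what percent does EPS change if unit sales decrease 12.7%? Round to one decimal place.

At 83,290 units, contribution = 83,290 × R$7.17 = R$597,189.30.
EBIT = R$597,189.30 − R$249,900 = R$347,289.30.
Interest = R$185,671.00, so EBIT − I = R$161,618.30.
Degree of combined leverage = contribution ÷ (EBIT − I) = R$597,189.30 ÷ R$161,618.30 = 3.6951.
%ΔEPS = DCL × %ΔSales = 3.6951 × -12.7% = -46.9%.

-46.9%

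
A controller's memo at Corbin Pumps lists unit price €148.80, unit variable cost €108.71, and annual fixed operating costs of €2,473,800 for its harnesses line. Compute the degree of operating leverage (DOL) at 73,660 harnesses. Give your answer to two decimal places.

6.16

At 73,660 units, contribution = 73,660 × €40.09 = €2,953,029.40.
EBIT = €2,953,029.40 − €2,473,800 = €479,229.40.
Degree of operating leverage = €2,953,029.40 / €479,229.40 = 6.1620.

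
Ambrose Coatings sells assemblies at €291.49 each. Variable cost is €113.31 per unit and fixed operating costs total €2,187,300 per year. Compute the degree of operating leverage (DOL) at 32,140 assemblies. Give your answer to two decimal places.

At 32,140 units, contribution = 32,140 × €178.18 = €5,726,705.20.
Subtracting fixed costs: EBIT = €5,726,705.20 − €2,187,300 = €3,539,405.20.
So DOL = total CM / EBIT = €5,726,705.20 / €3,539,405.20 = 1.6180.

1.62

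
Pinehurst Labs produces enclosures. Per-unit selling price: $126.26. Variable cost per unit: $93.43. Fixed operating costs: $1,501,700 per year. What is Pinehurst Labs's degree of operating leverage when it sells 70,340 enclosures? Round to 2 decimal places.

Total contribution margin = 70,340 × $32.83 = $2,309,262.20.
EBIT = $2,309,262.20 − $1,501,700 = $807,562.20.
DOL = contribution ÷ EBIT = $2,309,262.20 ÷ $807,562.20 = 2.8595.

2.86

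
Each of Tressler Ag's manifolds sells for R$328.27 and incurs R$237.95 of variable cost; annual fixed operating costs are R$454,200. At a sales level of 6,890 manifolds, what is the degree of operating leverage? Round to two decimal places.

3.70

Total contribution margin = 6,890 × R$90.32 = R$622,304.80.
EBIT = R$622,304.80 − R$454,200 = R$168,104.80.
DOL = contribution ÷ EBIT = R$622,304.80 ÷ R$168,104.80 = 3.7019.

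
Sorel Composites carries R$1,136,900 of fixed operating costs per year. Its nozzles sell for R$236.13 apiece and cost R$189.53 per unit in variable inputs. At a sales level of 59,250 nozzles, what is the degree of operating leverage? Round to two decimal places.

At 59,250 units, contribution = 59,250 × R$46.60 = R$2,761,050.00.
Operating income = contribution − fixed costs = R$2,761,050.00 − R$1,136,900 = R$1,624,150.00.
Degree of operating leverage = R$2,761,050.00 / R$1,624,150.00 = 1.7000.

1.70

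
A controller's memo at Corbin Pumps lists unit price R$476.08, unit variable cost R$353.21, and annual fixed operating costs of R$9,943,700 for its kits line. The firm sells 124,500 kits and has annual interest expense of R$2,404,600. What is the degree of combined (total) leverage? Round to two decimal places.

5.19

Contribution at this volume is 124,500 × R$122.87 = R$15,297,315.00.
EBIT = R$15,297,315.00 − R$9,943,700 = R$5,353,615.00. Interest = R$2,404,600.00.
DOL = R$15,297,315.00 ÷ R$5,353,615.00 = 2.8574; DFL = R$5,353,615.00 ÷ R$2,949,015.00 = 1.8154.
DCL = DOL × DFL = 2.8574 × 1.8154 = 5.1873.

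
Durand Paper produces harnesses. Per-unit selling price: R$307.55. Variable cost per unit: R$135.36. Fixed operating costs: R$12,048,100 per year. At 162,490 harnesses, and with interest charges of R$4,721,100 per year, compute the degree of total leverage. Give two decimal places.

2.50

Total contribution margin = 162,490 × R$172.19 = R$27,979,153.10.
EBIT = R$27,979,153.10 − R$12,048,100 = R$15,931,053.10. Interest = R$4,721,100.00.
DOL = R$27,979,153.10 ÷ R$15,931,053.10 = 1.7563; DFL = R$15,931,053.10 ÷ R$11,209,953.10 = 1.4212.
DCL = DOL × DFL = 1.7563 × 1.4212 = 2.4961.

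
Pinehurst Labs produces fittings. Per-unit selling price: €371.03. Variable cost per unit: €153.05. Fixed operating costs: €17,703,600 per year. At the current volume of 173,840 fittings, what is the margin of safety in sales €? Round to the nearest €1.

Contribution margin per unit = €371.03 − €153.05 = €217.98. Break-even units = €17,703,600 ÷ €217.98 = 81,216.63; break-even revenue = 81,216.63 × €371.03 = €30,133,804.51.
Actual sales revenue = 173,840 × €371.03 = €64,499,855.20.
Margin of safety = €64,499,855.20 − €30,133,804.51 = €34,366,051.

€34,366,051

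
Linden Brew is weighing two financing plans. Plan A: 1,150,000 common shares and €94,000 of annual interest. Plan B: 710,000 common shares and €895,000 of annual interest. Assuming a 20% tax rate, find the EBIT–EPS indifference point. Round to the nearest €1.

€2,187,523

At indifference, (EBIT − 94,000)(1 − t)/1,150,000 = (EBIT − 895,000)(1 − t)/710,000.
Cancelling (1 − t) and cross-multiplying: 710,000·(EBIT − 94,000) = 1,150,000·(EBIT − 895,000).
EBIT × (1,150,000 − 710,000) = 895,000 × 1,150,000 − 94,000 × 710,000 = 962,510,000,000, so EBIT = 962,510,000,000 ÷ 440,000 = 2,187,522.73.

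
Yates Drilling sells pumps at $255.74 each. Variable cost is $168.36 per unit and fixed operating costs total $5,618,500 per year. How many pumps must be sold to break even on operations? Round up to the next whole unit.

Each unit contributes $255.74 − $168.36 = $87.38.
Break-even volume = fixed costs ÷ CM per unit = $5,618,500 ÷ $87.38 = 64,299.61, so 64,300 pumps.

64,300 pumps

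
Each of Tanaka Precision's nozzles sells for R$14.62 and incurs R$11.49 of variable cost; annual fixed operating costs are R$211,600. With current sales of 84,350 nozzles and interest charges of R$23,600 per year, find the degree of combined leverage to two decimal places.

Contribution at this volume is 84,350 × R$3.13 = R$264,015.50.
EBIT = R$264,015.50 − R$211,600 = R$52,415.50. Interest = R$23,600.00.
DOL = R$264,015.50 ÷ R$52,415.50 = 5.0370; DFL = R$52,415.50 ÷ R$28,815.50 = 1.8190.
Combined leverage = 5.0370 × 1.8190 = 9.1623.

9.16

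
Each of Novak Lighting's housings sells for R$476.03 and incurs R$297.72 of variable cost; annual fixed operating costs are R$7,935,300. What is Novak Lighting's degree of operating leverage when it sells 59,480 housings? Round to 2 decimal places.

3.97

Contribution at this volume is 59,480 × R$178.31 = R$10,605,878.80.
Subtracting fixed costs: EBIT = R$10,605,878.80 − R$7,935,300 = R$2,670,578.80.
So DOL = total CM / EBIT = R$10,605,878.80 / R$2,670,578.80 = 3.9714.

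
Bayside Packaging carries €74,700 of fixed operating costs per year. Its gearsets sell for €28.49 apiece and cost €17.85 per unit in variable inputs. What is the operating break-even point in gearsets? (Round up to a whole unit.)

Contribution margin per unit = €28.49 − €17.85 = €10.64.
Break-even Q = €74,700 / €10.64 = 7,020.68 → 7,021 gearsets.

7,021 gearsets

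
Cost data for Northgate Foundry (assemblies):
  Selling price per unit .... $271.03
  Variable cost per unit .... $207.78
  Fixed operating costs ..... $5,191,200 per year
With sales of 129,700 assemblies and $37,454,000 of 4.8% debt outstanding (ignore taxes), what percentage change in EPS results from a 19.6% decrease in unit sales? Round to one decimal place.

-132.4%

Contribution at this volume is 129,700 × $63.25 = $8,203,525.00.
EBIT = $8,203,525.00 − $5,191,200 = $3,012,325.00.
After interest of $1,797,792.00, pre-tax earnings = $1,214,533.00.
Degree of combined leverage = contribution ÷ (EBIT − I) = $8,203,525.00 ÷ $1,214,533.00 = 6.7545.
EPS therefore changes by 6.7545 × (-19.6%) = -132.4%.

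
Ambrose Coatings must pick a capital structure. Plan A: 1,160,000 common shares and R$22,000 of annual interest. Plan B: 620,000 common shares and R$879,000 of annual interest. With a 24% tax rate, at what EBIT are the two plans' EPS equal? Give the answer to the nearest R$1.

R$1,862,963

Set EPS_A = EPS_B: (EBIT − R$22,000)(1 − 0.24) ÷ 1,160,000 = (EBIT − R$879,000)(1 − 0.24) ÷ 620,000.
Cancelling (1 − t) and cross-multiplying: 620,000·(EBIT − 22,000) = 1,160,000·(EBIT − 879,000).
Solving, EBIT = (879,000·1,160,000 − 22,000·620,000) / (1,160,000 − 620,000) = 1,006,000,000,000 / 540,000 = 1,862,962.96.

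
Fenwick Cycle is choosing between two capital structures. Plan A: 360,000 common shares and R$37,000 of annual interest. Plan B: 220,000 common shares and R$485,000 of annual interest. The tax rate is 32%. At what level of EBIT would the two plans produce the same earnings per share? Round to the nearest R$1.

Set EPS_A = EPS_B: (EBIT − R$37,000)(1 − 0.32) ÷ 360,000 = (EBIT − R$485,000)(1 − 0.32) ÷ 220,000.
The (1 − t) factor cancels: (EBIT − 37,000) × 220,000 = (EBIT − 485,000) × 360,000.
Solving, EBIT = (485,000·360,000 − 37,000·220,000) / (360,000 − 220,000) = 166,460,000,000 / 140,000 = 1,189,000.00.

R$1,189,000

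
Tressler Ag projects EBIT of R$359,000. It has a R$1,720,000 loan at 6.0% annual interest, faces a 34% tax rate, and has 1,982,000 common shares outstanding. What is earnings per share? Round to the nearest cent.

R$0.09

Interest = R$103,200.00, so EBT = R$359,000 − R$103,200.00 = R$255,800.00.
Net income = R$255,800.00 × (1 − 0.34) = R$168,828.00.
Per share: R$168,828.00 / 1,982,000 shares = R$0.09.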